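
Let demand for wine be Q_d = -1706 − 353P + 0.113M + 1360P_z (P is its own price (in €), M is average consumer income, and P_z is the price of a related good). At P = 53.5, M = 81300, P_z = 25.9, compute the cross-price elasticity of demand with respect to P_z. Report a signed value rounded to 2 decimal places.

At the given values, Q_d = -1706 − 353(53.5) + 0.113(81300) + 1360(25.9) = 23819.4.
∂Q_d/∂P_z = 1360.
E = (1360) × (25.9/23819.4) = 1.4787…

1.48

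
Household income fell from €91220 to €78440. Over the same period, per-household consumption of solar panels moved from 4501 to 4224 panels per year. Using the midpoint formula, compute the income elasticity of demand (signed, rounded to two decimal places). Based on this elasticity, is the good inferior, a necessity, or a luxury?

0.42; necessity

%ΔQ = (4224 − 4501)/[( 4501 + 4224)/2] = -277/4362.5 = -0.063495…
%ΔIncome = (78440 − 91220)/[( 91220 + 78440)/2] = -12780/84830 = -0.150654…
E_income = (-277/4362.5) / (-12780/84830) = 0.4214…
0 < E_income < 1 ⇒ normal good, necessity.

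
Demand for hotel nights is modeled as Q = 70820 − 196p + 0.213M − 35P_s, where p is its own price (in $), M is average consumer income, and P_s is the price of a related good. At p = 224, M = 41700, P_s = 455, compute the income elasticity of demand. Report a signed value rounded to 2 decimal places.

At the given values, Q = 70820 − 196(224) + 0.213(41700) − 35(455) = 19873.1.
∂Q/∂M = 0.213.
E = (0.213) × (41700/19873.1) = 0.4469…

0.45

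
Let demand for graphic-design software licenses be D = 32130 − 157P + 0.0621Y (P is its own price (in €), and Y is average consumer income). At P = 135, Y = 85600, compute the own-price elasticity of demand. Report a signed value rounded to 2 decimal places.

-1.30

At the given values, D = 32130 − 157(135) + 0.0621(85600) = 16250.76.
∂D/∂P = −157.
E = (-157) × (135/16250.76) = -1.3042…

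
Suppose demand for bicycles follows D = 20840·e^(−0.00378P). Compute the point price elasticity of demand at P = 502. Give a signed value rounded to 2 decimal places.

dD/dP = −0.00378·D = -11.8111. At P = 502, D = 3124.62.
Ed = (dD/dP)·(P/D) = (-11.8111) × (502/3124.62) = -1.8975…

-1.90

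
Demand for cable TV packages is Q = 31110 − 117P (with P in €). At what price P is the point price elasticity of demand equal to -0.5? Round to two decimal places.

88.63

Ed = −117P/(31110 − 117P). Set this equal to -0.5:
117P = 0.5·(31110 − 117P) ⇒ 117P(1 + 0.5) = 0.5·31110
P = 0.5·31110 / (117·1.5) = 88.6324…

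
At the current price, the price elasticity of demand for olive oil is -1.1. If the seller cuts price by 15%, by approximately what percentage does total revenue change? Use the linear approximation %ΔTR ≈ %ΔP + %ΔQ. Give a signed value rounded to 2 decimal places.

+1.50%

%ΔQ ≈ Ed × %ΔP = (-1.1) × (-15%) = +16.5000%
%ΔTR ≈ %ΔP + %ΔQ = (-15%) + (+16.5000%) = +1.5000%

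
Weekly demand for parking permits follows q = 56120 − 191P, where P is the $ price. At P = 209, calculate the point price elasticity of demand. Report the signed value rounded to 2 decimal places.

-2.46

dq/dP = −191. At P = 209, q = 56120 − 191(209) = 16201.
Ed = (dq/dP)·(P/q) = −191 × (209/16201) = -2.4639…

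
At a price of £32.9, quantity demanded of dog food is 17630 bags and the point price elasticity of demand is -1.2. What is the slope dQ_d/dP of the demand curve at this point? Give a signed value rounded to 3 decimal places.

-643.040

Ed = (dQ_d/dP)·(P/Q_d) ⇒ dQ_d/dP = Ed·Q_d/P = (-1.2)·17630/32.9 = -643.03951…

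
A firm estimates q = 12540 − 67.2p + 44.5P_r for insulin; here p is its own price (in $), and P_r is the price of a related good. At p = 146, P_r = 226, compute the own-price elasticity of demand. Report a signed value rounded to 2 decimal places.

-0.77

At the given values, q = 12540 − 67.2(146) + 44.5(226) = 12785.8.
∂q/∂p = −67.2.
E = (-67.2) × (146/12785.8) = -0.7673…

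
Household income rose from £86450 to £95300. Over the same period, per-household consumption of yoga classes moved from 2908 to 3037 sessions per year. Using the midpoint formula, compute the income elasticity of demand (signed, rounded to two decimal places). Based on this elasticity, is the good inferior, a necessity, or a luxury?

%ΔQ = (3037 − 2908)/[( 2908 + 3037)/2] = 129/2972.5 = 0.043397…
%ΔIncome = (95300 − 86450)/[( 86450 + 95300)/2] = 8850/90875 = 0.097386…
E_income = (129/2972.5) / (8850/90875) = 0.4456…
0 < E_income < 1 ⇒ normal good, necessity.

0.45; necessity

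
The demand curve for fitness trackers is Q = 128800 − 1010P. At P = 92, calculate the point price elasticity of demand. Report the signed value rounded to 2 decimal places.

dQ/dP = −1010. At P = 92, Q = 128800 − 1010(92) = 35880.
Ed = (dQ/dP)·(P/Q) = −1010 × (92/35880) = -2.5897…

-2.59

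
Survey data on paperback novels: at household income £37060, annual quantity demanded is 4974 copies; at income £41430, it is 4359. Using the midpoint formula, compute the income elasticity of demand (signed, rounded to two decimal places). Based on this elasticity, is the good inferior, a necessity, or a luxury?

-1.18; inferior

%ΔQ = (4359 − 4974)/[( 4974 + 4359)/2] = -615/4666.5 = -0.131790…
%ΔIncome = (41430 − 37060)/[( 37060 + 41430)/2] = 4370/39245 = 0.111351…
E_income = (-615/4666.5) / (4370/39245) = -1.1835…
E_income < 0 ⇒ inferior good.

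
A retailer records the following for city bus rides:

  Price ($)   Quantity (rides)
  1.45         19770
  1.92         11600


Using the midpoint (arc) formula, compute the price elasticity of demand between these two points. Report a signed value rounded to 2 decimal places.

%ΔQ = (11600 − 19770) / [(19770 + 11600)/2] = -8170/15685 = -0.520879…
%ΔP = (1.92 − 1.45) / [(1.45 + 1.92)/2] = 0.47/1.685 = 0.278931…
Arc Ed = %ΔQ / %ΔP = (-8170/15685) / (0.47/1.685) = -1.8674…

-1.87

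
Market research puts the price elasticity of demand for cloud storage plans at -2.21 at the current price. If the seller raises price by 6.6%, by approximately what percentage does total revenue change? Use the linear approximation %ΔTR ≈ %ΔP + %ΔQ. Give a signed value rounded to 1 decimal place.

-8.0%

%ΔQ ≈ Ed × %ΔP = (-2.21) × (+6.6%) = -14.5860%
%ΔTR ≈ %ΔP + %ΔQ = (+6.6%) + (-14.5860%) = -7.9860%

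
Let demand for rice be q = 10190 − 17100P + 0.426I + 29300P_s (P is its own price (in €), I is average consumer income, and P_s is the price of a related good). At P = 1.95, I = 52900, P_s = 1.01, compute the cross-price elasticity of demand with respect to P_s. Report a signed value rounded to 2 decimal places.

1.02

At the given values, q = 10190 − 17100(1.95) + 0.426(52900) + 29300(1.01) = 28973.4.
∂q/∂P_s = 29300.
E = (29300) × (1.01/28973.4) = 1.0213…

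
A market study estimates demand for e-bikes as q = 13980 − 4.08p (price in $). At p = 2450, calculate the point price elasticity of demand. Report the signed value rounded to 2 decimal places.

dq/dp = −4.08. At p = 2450, q = 13980 − 4.08(2450) = 3984.
Ed = (dq/dp)·(p/q) = −4.08 × (2450/3984) = -2.5090…

-2.51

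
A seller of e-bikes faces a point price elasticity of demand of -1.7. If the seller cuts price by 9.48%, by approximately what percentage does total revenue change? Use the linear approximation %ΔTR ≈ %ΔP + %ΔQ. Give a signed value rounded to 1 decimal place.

%ΔQ ≈ Ed × %ΔP = (-1.7) × (-9.48%) = +16.1160%
%ΔTR ≈ %ΔP + %ΔQ = (-9.48%) + (+16.1160%) = +6.6360%

+6.6%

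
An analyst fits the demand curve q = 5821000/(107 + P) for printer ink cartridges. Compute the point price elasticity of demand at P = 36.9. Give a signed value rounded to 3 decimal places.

dq/dP = −5821000/(107 + P)² = -281.11. At P = 36.9, q = 40451.7.
Ed = (dq/dP)·(P/q) = (-281.11) × (36.9/40451.7) = -0.25642…

-0.256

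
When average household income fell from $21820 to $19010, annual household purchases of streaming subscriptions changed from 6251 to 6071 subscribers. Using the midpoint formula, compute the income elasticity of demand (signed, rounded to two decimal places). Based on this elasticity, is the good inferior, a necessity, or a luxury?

0.21; necessity

%ΔQ = (6071 − 6251)/[( 6251 + 6071)/2] = -180/6161 = -0.029216…
%ΔIncome = (19010 − 21820)/[( 21820 + 19010)/2] = -2810/20415 = -0.137643…
E_income = (-180/6161) / (-2810/20415) = 0.2122…
0 < E_income < 1 ⇒ normal good, necessity.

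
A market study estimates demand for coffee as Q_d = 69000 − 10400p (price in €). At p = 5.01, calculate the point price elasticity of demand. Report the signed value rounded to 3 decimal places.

dQ_d/dp = −10400. At p = 5.01, Q_d = 69000 − 10400(5.01) = 16896.
Ed = (dQ_d/dp)·(p/Q_d) = −10400 × (5.01/16896) = -3.08380…

-3.084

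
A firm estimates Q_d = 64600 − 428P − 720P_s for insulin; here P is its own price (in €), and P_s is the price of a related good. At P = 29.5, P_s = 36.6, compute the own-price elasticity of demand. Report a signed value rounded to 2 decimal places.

-0.49

At the given values, Q_d = 64600 − 428(29.5) − 720(36.6) = 25622.
∂Q_d/∂P = −428.
E = (-428) × (29.5/25622) = -0.4927…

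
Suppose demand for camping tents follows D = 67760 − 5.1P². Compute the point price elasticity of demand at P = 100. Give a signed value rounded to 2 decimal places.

dD/dP = −2·5.1·P = -1020. At P = 100, D = 16760.
Ed = (dD/dP)·(P/D) = (-1020) × (100/16760) = -6.0859…

-6.09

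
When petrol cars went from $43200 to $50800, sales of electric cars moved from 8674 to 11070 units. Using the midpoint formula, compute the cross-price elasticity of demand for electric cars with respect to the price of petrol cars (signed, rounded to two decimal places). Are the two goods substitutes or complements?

%ΔQ_{electric cars} = (11070 − 8674)/avg = 2396/9872 = 0.242706…
%ΔP_{petrol cars} = (50800 − 43200)/avg = 7600/47000 = 0.161702…
E_cross = (2396/9872) / (7600/47000) = 1.5009…
E_cross > 0 ⇒ the goods are substitutes.

1.50; substitutes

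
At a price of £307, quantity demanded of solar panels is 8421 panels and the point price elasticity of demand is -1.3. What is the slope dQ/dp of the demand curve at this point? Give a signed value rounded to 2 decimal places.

-35.66

Ed = (dQ/dp)·(p/Q) ⇒ dQ/dp = Ed·Q/p = (-1.3)·8421/307 = -35.6589…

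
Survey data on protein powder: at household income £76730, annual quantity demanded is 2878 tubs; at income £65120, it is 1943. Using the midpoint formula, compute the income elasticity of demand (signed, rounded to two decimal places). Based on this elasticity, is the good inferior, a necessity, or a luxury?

2.37; luxury

%ΔQ = (1943 − 2878)/[( 2878 + 1943)/2] = -935/2410.5 = -0.387886…
%ΔIncome = (65120 − 76730)/[( 76730 + 65120)/2] = -11610/70925 = -0.163694…
E_income = (-935/2410.5) / (-11610/70925) = 2.3695…
E_income > 1 ⇒ normal good, luxury.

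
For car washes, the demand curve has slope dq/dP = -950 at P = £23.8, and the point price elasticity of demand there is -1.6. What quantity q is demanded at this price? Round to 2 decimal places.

Ed = (dq/dP)·(P/q) ⇒ q = (dq/dP)·P/Ed = (-950)·23.8/(-1.6) = 14131.25

14131.25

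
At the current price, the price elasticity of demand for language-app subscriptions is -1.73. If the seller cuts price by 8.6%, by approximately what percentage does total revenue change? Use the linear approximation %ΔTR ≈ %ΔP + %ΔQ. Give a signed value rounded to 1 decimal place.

%ΔQ ≈ Ed × %ΔP = (-1.73) × (-8.6%) = +14.8780%
%ΔTR ≈ %ΔP + %ΔQ = (-8.6%) + (+14.8780%) = +6.2780%

+6.3%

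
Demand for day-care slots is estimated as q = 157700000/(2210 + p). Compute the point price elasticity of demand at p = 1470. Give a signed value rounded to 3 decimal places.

dq/dp = −157700000/(2210 + p)² = -11.6449. At p = 1470, q = 42853.3.
Ed = (dq/dp)·(p/q) = (-11.6449) × (1470/42853.3) = -0.39945…

-0.399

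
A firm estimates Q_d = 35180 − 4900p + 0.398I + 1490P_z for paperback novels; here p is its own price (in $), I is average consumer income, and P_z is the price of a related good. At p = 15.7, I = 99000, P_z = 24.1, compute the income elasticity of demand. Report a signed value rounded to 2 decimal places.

1.17

At the given values, Q_d = 35180 − 4900(15.7) + 0.398(99000) + 1490(24.1) = 33561.
∂Q_d/∂I = 0.398.
E = (0.398) × (99000/33561) = 1.1740…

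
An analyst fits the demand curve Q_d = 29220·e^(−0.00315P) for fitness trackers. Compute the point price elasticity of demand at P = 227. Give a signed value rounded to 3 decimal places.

-0.715

dQ_d/dP = −0.00315·Q_d = -45.0245. At P = 227, Q_d = 14293.5.
Ed = (dQ_d/dP)·(P/Q_d) = (-45.0245) × (227/14293.5) = -0.71505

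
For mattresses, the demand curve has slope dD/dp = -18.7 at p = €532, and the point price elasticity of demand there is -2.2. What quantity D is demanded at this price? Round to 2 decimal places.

Ed = (dD/dp)·(p/D) ⇒ D = (dD/dp)·p/Ed = (-18.7)·532/(-2.2) = 4522

4522.00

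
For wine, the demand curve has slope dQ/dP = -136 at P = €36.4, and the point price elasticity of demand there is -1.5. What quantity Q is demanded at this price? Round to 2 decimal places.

Ed = (dQ/dP)·(P/Q) ⇒ Q = (dQ/dP)·P/Ed = (-136)·36.4/(-1.5) = 3300.2666…

3300.27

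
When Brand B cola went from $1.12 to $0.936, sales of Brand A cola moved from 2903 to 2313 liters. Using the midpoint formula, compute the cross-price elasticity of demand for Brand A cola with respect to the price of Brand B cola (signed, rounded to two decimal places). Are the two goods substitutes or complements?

%ΔQ_{Brand A cola} = (2313 − 2903)/avg = -590/2608 = -0.226226…
%ΔP_{Brand B cola} = (0.936 − 1.12)/avg = -0.184/1.028 = -0.178988…
E_cross = (-590/2608) / (-0.184/1.028) = 1.2639…
E_cross > 0 ⇒ the goods are substitutes.

1.26; substitutes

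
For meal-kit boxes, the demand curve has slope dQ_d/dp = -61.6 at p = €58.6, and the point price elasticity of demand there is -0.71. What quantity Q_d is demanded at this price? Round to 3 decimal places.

Ed = (dQ_d/dp)·(p/Q_d) ⇒ Q_d = (dQ_d/dp)·p/Ed = (-61.6)·58.6/(-0.71) = 5084.16901…

5084.169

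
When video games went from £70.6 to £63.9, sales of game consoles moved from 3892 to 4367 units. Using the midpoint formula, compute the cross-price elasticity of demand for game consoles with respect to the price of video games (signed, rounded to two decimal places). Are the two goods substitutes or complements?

-1.15; complements

%ΔQ_{game consoles} = (4367 − 3892)/avg = 475/4129.5 = 0.115026…
%ΔP_{video games} = (63.9 − 70.6)/avg = -6.7/67.25 = -0.099628…
E_cross = (475/4129.5) / (-6.7/67.25) = -1.1545…
E_cross < 0 ⇒ the goods are complements.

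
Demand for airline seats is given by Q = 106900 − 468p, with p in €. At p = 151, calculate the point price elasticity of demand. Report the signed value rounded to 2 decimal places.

-1.95

dQ/dp = −468. At p = 151, Q = 106900 − 468(151) = 36232.
Ed = (dQ/dp)·(p/Q) = −468 × (151/36232) = -1.9504…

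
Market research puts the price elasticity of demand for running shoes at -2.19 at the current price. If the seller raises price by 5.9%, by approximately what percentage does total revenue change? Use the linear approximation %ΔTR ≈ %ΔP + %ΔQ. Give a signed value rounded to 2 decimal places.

%ΔQ ≈ Ed × %ΔP = (-2.19) × (+5.9%) = -12.9210%
%ΔTR ≈ %ΔP + %ΔQ = (+5.9%) + (-12.9210%) = -7.0210%

-7.02%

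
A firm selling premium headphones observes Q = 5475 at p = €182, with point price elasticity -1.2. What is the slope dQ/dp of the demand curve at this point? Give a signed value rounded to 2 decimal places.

-36.10

Ed = (dQ/dp)·(p/Q) ⇒ dQ/dp = Ed·Q/p = (-1.2)·5475/182 = -36.0989…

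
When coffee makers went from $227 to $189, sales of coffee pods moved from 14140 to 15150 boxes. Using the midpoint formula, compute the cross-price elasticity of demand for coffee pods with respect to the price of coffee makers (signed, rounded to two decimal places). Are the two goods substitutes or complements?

%ΔQ_{coffee pods} = (15150 − 14140)/avg = 1010/14645 = 0.068965…
%ΔP_{coffee makers} = (189 − 227)/avg = -38/208 = -0.182692…
E_cross = (1010/14645) / (-38/208) = -0.3774…
E_cross < 0 ⇒ the goods are complements.

-0.38; complements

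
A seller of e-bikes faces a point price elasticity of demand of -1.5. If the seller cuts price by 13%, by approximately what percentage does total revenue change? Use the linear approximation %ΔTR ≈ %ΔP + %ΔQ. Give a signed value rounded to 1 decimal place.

+6.5%

%ΔQ ≈ Ed × %ΔP = (-1.5) × (-13%) = +19.5000%
%ΔTR ≈ %ΔP + %ΔQ = (-13%) + (+19.5000%) = +6.5000%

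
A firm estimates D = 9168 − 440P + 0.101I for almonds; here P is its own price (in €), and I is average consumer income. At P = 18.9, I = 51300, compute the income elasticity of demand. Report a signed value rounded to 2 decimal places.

0.86

At the given values, D = 9168 − 440(18.9) + 0.101(51300) = 6033.3.
∂D/∂I = 0.101.
E = (0.101) × (51300/6033.3) = 0.8587…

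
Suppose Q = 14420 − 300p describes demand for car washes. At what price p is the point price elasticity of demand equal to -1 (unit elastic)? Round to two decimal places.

Ed = −300p/(14420 − 300p). Set this equal to -1:
300p = 1·(14420 − 300p) ⇒ 300p(1 + 1) = 1·14420
p = 1·14420 / (300·2) = 24.0333…

24.03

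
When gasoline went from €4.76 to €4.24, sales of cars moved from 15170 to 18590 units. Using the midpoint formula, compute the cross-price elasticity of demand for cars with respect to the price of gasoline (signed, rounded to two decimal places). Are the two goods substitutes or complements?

%ΔQ_{cars} = (18590 − 15170)/avg = 3420/16880 = 0.202606…
%ΔP_{gasoline} = (4.24 − 4.76)/avg = -0.52/4.5 = -0.115555…
E_cross = (3420/16880) / (-0.52/4.5) = -1.7533…
E_cross < 0 ⇒ the goods are complements.

-1.75; complements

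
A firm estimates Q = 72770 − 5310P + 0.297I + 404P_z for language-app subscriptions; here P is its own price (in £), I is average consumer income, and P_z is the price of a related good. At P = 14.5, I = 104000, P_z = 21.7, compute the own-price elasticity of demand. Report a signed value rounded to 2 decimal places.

At the given values, Q = 72770 − 5310(14.5) + 0.297(104000) + 404(21.7) = 35429.8.
∂Q/∂P = −5310.
E = (-5310) × (14.5/35429.8) = -2.1731…

-2.17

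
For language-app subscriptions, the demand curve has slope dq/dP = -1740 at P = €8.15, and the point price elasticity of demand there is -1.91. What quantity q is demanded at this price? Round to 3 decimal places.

7424.607

Ed = (dq/dP)·(P/q) ⇒ q = (dq/dP)·P/Ed = (-1740)·8.15/(-1.91) = 7424.60732…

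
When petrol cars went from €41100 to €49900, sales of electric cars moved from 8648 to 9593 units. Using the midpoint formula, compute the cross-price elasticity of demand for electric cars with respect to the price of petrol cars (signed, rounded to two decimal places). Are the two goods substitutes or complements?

%ΔQ_{electric cars} = (9593 − 8648)/avg = 945/9120.5 = 0.103612…
%ΔP_{petrol cars} = (49900 − 41100)/avg = 8800/45500 = 0.193406…
E_cross = (945/9120.5) / (8800/45500) = 0.5357…
E_cross > 0 ⇒ the goods are substitutes.

0.54; substitutes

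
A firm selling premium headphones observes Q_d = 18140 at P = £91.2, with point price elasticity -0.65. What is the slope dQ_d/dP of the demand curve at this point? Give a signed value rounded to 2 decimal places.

-129.29

Ed = (dQ_d/dP)·(P/Q_d) ⇒ dQ_d/dP = Ed·Q_d/P = (-0.65)·18140/91.2 = -129.2872…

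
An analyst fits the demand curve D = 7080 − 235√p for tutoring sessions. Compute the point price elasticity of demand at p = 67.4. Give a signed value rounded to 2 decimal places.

dD/dp = −235/(2√p) = -14.3123. At p = 67.4, D = 5150.71.
Ed = (dD/dp)·(p/D) = (-14.3123) × (67.4/5150.71) = -0.1872…

-0.19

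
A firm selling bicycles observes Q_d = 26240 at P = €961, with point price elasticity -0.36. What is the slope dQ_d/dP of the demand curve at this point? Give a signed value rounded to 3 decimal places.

-9.830

Ed = (dQ_d/dP)·(P/Q_d) ⇒ dQ_d/dP = Ed·Q_d/P = (-0.36)·26240/961 = -9.82976…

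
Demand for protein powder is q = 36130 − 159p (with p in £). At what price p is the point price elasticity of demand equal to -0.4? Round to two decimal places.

Ed = −159p/(36130 − 159p). Set this equal to -0.4:
159p = 0.4·(36130 − 159p) ⇒ 159p(1 + 0.4) = 0.4·36130
p = 0.4·36130 / (159·1.4) = 64.9236…

64.92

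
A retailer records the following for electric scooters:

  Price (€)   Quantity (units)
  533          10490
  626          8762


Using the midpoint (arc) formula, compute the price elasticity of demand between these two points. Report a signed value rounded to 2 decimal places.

%ΔQ = (8762 − 10490) / [(10490 + 8762)/2] = -1728/9626 = -0.179513…
%ΔP = (626 − 533) / [(533 + 626)/2] = 93/579.5 = 0.160483…
Arc Ed = %ΔQ / %ΔP = (-1728/9626) / (93/579.5) = -1.1185…

-1.12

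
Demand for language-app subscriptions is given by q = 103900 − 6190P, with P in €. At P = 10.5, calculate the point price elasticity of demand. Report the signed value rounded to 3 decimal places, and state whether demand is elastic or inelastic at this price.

-1.671; elastic

dq/dP = −6190. At P = 10.5, q = 103900 − 6190(10.5) = 38905.
Ed = (dq/dP)·(P/q) = −6190 × (10.5/38905) = -1.67060…
|Ed| = 1.671 > 1, so demand is elastic.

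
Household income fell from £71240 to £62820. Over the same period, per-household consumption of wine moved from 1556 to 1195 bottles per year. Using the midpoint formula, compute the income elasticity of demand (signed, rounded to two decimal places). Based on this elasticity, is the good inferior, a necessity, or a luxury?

2.09; luxury

%ΔQ = (1195 − 1556)/[( 1556 + 1195)/2] = -361/1375.5 = -0.262450…
%ΔIncome = (62820 − 71240)/[( 71240 + 62820)/2] = -8420/67030 = -0.125615…
E_income = (-361/1375.5) / (-8420/67030) = 2.0893…
E_income > 1 ⇒ normal good, luxury.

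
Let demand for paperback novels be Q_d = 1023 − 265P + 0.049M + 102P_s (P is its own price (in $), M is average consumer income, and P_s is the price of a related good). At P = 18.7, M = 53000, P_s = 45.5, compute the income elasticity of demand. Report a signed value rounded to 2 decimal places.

At the given values, Q_d = 1023 − 265(18.7) + 0.049(53000) + 102(45.5) = 3305.5.
∂Q_d/∂M = 0.049.
E = (0.049) × (53000/3305.5) = 0.7856…

0.79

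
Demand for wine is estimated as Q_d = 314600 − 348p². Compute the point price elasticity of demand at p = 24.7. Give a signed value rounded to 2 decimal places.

-4.15

dQ_d/dp = −2·348·p = -17191.2. At p = 24.7, Q_d = 102288.68.
Ed = (dQ_d/dp)·(p/Q_d) = (-17191.2) × (24.7/102288.68) = -4.1512…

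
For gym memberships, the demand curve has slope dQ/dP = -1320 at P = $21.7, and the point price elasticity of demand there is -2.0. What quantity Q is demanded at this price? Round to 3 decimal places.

14322.000

Ed = (dQ/dP)·(P/Q) ⇒ Q = (dQ/dP)·P/Ed = (-1320)·21.7/(-2.0) = 14322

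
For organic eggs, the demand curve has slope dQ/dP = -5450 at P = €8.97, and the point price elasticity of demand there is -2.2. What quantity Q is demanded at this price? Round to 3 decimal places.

22221.136

Ed = (dQ/dP)·(P/Q) ⇒ Q = (dQ/dP)·P/Ed = (-5450)·8.97/(-2.2) = 22221.13636…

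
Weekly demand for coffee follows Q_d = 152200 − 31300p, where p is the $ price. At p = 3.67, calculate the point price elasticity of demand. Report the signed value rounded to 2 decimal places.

dQ_d/dp = −31300. At p = 3.67, Q_d = 152200 − 31300(3.67) = 37329.
Ed = (dQ_d/dp)·(p/Q_d) = −31300 × (3.67/37329) = -3.0772…

-3.08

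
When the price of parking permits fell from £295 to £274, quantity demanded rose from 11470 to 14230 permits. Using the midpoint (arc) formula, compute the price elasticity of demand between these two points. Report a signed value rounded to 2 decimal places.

-2.91

%ΔQ = (14230 − 11470) / [(11470 + 14230)/2] = 2760/12850 = 0.214785…
%ΔP = (274 − 295) / [(295 + 274)/2] = -21/284.5 = -0.073813…
Arc Ed = %ΔQ / %ΔP = (2760/12850) / (-21/284.5) = -2.9098…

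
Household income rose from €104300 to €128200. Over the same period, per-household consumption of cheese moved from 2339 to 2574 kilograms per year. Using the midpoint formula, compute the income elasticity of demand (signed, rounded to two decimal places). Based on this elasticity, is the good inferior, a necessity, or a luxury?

0.47; necessity

%ΔQ = (2574 − 2339)/[( 2339 + 2574)/2] = 235/2456.5 = 0.095664…
%ΔIncome = (128200 − 104300)/[( 104300 + 128200)/2] = 23900/116250 = 0.205591…
E_income = (235/2456.5) / (23900/116250) = 0.4653…
0 < E_income < 1 ⇒ normal good, necessity.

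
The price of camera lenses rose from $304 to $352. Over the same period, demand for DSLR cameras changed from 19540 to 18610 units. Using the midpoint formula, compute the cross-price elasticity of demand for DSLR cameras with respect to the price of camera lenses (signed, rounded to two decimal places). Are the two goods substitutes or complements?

-0.33; complements

%ΔQ_{DSLR cameras} = (18610 − 19540)/avg = -930/19075 = -0.048754…
%ΔP_{camera lenses} = (352 − 304)/avg = 48/328 = 0.146341…
E_cross = (-930/19075) / (48/328) = -0.3331…
E_cross < 0 ⇒ the goods are complements.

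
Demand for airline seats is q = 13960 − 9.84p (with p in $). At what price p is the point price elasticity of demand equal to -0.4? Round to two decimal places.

405.34

Ed = −9.84p/(13960 − 9.84p). Set this equal to -0.4:
9.84p = 0.4·(13960 − 9.84p) ⇒ 9.84p(1 + 0.4) = 0.4·13960
p = 0.4·13960 / (9.84·1.4) = 405.3426…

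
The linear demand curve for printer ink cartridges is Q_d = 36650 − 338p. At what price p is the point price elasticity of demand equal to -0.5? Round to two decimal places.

36.14

Ed = −338p/(36650 − 338p). Set this equal to -0.5:
338p = 0.5·(36650 − 338p) ⇒ 338p(1 + 0.5) = 0.5·36650
p = 0.5·36650 / (338·1.5) = 36.1439…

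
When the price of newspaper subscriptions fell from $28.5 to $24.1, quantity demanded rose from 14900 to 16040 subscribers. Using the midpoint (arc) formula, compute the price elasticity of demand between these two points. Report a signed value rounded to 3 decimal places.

%ΔQ = (16040 − 14900) / [(14900 + 16040)/2] = 1140/15470 = 0.073691…
%ΔP = (24.1 − 28.5) / [(28.5 + 24.1)/2] = -4.4/26.3 = -0.167300…
Arc Ed = %ΔQ / %ΔP = (1140/15470) / (-4.4/26.3) = -0.44047…

-0.440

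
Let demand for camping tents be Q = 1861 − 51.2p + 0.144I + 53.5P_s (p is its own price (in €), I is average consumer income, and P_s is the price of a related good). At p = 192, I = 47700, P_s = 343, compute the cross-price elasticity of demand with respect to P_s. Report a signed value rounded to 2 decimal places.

1.06

At the given values, Q = 1861 − 51.2(192) + 0.144(47700) + 53.5(343) = 17249.9.
∂Q/∂P_s = 53.5.
E = (53.5) × (343/17249.9) = 1.0638…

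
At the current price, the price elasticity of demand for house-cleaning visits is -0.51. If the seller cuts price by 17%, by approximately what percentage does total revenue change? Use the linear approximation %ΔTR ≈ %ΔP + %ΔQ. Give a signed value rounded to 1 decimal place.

%ΔQ ≈ Ed × %ΔP = (-0.51) × (-17%) = +8.6700%
%ΔTR ≈ %ΔP + %ΔQ = (-17%) + (+8.6700%) = -8.3300%

-8.3%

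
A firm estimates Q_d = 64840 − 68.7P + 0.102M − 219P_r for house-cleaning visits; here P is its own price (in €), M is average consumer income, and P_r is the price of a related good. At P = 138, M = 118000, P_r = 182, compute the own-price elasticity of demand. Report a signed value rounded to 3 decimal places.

At the given values, Q_d = 64840 − 68.7(138) + 0.102(118000) − 219(182) = 27537.4.
∂Q_d/∂P = −68.7.
E = (-68.7) × (138/27537.4) = -0.34428…

-0.344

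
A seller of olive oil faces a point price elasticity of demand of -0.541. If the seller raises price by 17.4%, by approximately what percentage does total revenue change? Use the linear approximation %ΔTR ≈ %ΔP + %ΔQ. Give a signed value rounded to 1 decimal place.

%ΔQ ≈ Ed × %ΔP = (-0.541) × (+17.4%) = -9.4134%
%ΔTR ≈ %ΔP + %ΔQ = (+17.4%) + (-9.4134%) = +7.9866%

+8.0%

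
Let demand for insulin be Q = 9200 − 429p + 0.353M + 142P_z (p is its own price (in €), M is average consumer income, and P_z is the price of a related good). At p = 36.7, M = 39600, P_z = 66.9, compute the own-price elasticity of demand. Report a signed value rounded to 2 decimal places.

-0.93

At the given values, Q = 9200 − 429(36.7) + 0.353(39600) + 142(66.9) = 16934.3.
∂Q/∂p = −429.
E = (-429) × (36.7/16934.3) = -0.9297…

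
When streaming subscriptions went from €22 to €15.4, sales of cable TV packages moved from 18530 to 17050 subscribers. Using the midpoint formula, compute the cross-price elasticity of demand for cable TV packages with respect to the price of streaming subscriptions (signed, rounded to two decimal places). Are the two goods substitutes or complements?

%ΔQ_{cable TV packages} = (17050 − 18530)/avg = -1480/17790 = -0.083192…
%ΔP_{streaming subscriptions} = (15.4 − 22)/avg = -6.6/18.7 = -0.352941…
E_cross = (-1480/17790) / (-6.6/18.7) = 0.2357…
E_cross > 0 ⇒ the goods are substitutes.

0.24; substitutes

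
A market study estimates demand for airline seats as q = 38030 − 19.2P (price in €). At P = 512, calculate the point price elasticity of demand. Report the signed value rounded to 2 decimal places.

dq/dP = −19.2. At P = 512, q = 38030 − 19.2(512) = 28199.6.
Ed = (dq/dP)·(P/q) = −19.2 × (512/28199.6) = -0.3486…

-0.35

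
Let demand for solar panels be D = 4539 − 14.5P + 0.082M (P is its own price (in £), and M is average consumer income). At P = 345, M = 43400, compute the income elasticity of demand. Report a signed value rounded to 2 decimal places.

At the given values, D = 4539 − 14.5(345) + 0.082(43400) = 3095.3.
∂D/∂M = 0.082.
E = (0.082) × (43400/3095.3) = 1.1497…

1.15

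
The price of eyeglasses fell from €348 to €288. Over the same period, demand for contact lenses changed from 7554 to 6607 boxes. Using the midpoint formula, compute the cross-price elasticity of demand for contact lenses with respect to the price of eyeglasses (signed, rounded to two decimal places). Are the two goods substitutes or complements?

0.71; substitutes

%ΔQ_{contact lenses} = (6607 − 7554)/avg = -947/7080.5 = -0.133747…
%ΔP_{eyeglasses} = (288 − 348)/avg = -60/318 = -0.188679…
E_cross = (-947/7080.5) / (-60/318) = 0.7088…
E_cross > 0 ⇒ the goods are substitutes.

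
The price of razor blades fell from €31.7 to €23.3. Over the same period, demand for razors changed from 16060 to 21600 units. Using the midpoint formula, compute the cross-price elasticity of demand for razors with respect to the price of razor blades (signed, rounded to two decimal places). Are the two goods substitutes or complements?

-0.96; complements

%ΔQ_{razors} = (21600 − 16060)/avg = 5540/18830 = 0.294211…
%ΔP_{razor blades} = (23.3 − 31.7)/avg = -8.4/27.5 = -0.305454…
E_cross = (5540/18830) / (-8.4/27.5) = -0.9631…
E_cross < 0 ⇒ the goods are complements.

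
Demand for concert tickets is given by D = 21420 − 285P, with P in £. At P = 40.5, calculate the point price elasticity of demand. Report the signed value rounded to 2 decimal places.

dD/dP = −285. At P = 40.5, D = 21420 − 285(40.5) = 9877.5.
Ed = (dD/dP)·(P/D) = −285 × (40.5/9877.5) = -1.1685…

-1.17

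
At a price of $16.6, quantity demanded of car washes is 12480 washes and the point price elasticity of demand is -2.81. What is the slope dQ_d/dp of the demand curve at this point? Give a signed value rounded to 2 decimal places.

-2112.58

Ed = (dQ_d/dp)·(p/Q_d) ⇒ dQ_d/dp = Ed·Q_d/p = (-2.81)·12480/16.6 = -2112.5783…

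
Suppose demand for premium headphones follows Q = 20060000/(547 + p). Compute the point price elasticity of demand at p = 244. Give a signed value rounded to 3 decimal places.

-0.308

dQ/dp = −20060000/(547 + p)² = -32.0611. At p = 244, Q = 25360.3.
Ed = (dQ/dp)·(p/Q) = (-32.0611) × (244/25360.3) = -0.30847…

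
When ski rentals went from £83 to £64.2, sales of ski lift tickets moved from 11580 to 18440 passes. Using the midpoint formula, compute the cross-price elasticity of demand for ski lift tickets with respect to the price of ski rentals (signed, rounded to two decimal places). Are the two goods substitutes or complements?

%ΔQ_{ski lift tickets} = (18440 − 11580)/avg = 6860/15010 = 0.457028…
%ΔP_{ski rentals} = (64.2 − 83)/avg = -18.8/73.6 = -0.255434…
E_cross = (6860/15010) / (-18.8/73.6) = -1.7892…
E_cross < 0 ⇒ the goods are complements.

-1.79; complements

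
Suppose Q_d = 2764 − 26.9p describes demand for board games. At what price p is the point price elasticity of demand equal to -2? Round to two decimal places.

Ed = −26.9p/(2764 − 26.9p). Set this equal to -2:
26.9p = 2·(2764 − 26.9p) ⇒ 26.9p(1 + 2) = 2·2764
p = 2·2764 / (26.9·3) = 68.5006…

68.50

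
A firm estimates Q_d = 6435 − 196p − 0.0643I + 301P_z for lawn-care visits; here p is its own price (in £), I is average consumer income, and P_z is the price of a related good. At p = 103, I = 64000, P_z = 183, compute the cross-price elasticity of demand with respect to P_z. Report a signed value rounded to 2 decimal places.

At the given values, Q_d = 6435 − 196(103) − 0.0643(64000) + 301(183) = 37214.8.
∂Q_d/∂P_z = 301.
E = (301) × (183/37214.8) = 1.4801…

1.48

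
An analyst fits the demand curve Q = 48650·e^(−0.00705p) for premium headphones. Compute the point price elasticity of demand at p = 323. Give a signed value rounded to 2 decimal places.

dQ/dp = −0.00705·Q = -35.1818. At p = 323, Q = 4990.33.
Ed = (dQ/dp)·(p/Q) = (-35.1818) × (323/4990.33) = -2.2771…

-2.28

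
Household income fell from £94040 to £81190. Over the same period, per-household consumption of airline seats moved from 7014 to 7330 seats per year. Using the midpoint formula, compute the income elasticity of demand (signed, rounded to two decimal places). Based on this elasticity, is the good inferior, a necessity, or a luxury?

%ΔQ = (7330 − 7014)/[( 7014 + 7330)/2] = 316/7172 = 0.044060…
%ΔIncome = (81190 − 94040)/[( 94040 + 81190)/2] = -12850/87615 = -0.146664…
E_income = (316/7172) / (-12850/87615) = -0.3004…
E_income < 0 ⇒ inferior good.

-0.30; inferior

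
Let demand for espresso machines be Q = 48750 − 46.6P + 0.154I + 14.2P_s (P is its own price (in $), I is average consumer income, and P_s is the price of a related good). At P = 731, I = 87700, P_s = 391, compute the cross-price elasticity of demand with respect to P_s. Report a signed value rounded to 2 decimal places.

At the given values, Q = 48750 − 46.6(731) + 0.154(87700) + 14.2(391) = 33743.4.
∂Q/∂P_s = 14.2.
E = (14.2) × (391/33743.4) = 0.1645…

0.16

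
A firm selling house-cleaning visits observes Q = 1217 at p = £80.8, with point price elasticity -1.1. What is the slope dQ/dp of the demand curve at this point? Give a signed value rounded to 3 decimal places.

Ed = (dQ/dp)·(p/Q) ⇒ dQ/dp = Ed·Q/p = (-1.1)·1217/80.8 = -16.56806…

-16.568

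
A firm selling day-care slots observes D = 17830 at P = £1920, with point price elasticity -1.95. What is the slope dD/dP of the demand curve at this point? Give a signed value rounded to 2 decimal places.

-18.11

Ed = (dD/dP)·(P/D) ⇒ dD/dP = Ed·D/P = (-1.95)·17830/1920 = -18.1085…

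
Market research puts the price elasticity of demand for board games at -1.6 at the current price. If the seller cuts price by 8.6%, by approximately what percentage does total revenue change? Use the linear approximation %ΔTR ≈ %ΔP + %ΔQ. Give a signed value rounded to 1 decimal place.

+5.2%

%ΔQ ≈ Ed × %ΔP = (-1.6) × (-8.6%) = +13.7600%
%ΔTR ≈ %ΔP + %ΔQ = (-8.6%) + (+13.7600%) = +5.1600%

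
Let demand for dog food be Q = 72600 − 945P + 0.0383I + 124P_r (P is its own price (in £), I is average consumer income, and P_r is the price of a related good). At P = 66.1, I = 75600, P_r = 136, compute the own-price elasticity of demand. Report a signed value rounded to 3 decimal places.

At the given values, Q = 72600 − 945(66.1) + 0.0383(75600) + 124(136) = 29894.98.
∂Q/∂P = −945.
E = (-945) × (66.1/29894.98) = -2.08946…

-2.089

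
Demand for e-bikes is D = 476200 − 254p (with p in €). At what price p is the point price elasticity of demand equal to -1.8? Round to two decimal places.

1205.23

Ed = −254p/(476200 − 254p). Set this equal to -1.8:
254p = 1.8·(476200 − 254p) ⇒ 254p(1 + 1.8) = 1.8·476200
p = 1.8·476200 / (254·2.8) = 1205.2305…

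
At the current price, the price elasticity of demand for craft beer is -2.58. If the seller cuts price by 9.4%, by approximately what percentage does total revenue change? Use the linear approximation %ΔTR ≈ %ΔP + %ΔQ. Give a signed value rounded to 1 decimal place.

+14.9%

%ΔQ ≈ Ed × %ΔP = (-2.58) × (-9.4%) = +24.2520%
%ΔTR ≈ %ΔP + %ΔQ = (-9.4%) + (+24.2520%) = +14.8520%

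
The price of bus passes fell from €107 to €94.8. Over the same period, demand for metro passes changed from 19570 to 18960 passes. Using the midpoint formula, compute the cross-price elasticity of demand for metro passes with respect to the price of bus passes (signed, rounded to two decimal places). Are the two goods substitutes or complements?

0.26; substitutes

%ΔQ_{metro passes} = (18960 − 19570)/avg = -610/19265 = -0.031663…
%ΔP_{bus passes} = (94.8 − 107)/avg = -12.2/100.9 = -0.120911…
E_cross = (-610/19265) / (-12.2/100.9) = 0.2618…
E_cross > 0 ⇒ the goods are substitutes.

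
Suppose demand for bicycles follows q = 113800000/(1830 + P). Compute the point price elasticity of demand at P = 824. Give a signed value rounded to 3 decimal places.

dq/dP = −113800000/(1830 + P)² = -16.1562. At P = 824, q = 42878.7.
Ed = (dq/dP)·(P/q) = (-16.1562) × (824/42878.7) = -0.31047…

-0.310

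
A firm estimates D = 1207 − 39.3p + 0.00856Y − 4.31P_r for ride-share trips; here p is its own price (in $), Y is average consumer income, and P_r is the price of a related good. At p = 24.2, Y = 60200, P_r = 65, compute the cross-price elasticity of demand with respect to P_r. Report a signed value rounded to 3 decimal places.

At the given values, D = 1207 − 39.3(24.2) + 0.00856(60200) − 4.31(65) = 491.102.
∂D/∂P_r = -4.31.
E = (-4.31) × (65/491.102) = -0.57045…

-0.570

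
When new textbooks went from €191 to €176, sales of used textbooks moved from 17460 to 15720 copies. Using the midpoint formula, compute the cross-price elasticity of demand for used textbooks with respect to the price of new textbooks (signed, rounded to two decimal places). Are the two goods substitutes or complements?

1.28; substitutes

%ΔQ_{used textbooks} = (15720 − 17460)/avg = -1740/16590 = -0.104882…
%ΔP_{new textbooks} = (176 − 191)/avg = -15/183.5 = -0.081743…
E_cross = (-1740/16590) / (-15/183.5) = 1.2830…
E_cross > 0 ⇒ the goods are substitutes.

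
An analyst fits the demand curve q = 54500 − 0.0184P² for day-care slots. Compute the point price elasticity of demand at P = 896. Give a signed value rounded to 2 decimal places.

dq/dP = −2·0.0184·P = -32.9728. At P = 896, q = 39728.1856.
Ed = (dq/dP)·(P/q) = (-32.9728) × (896/39728.1856) = -0.7436…

-0.74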